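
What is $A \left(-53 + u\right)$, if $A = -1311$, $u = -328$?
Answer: $499491$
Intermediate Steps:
$A \left(-53 + u\right) = - 1311 \left(-53 - 328\right) = \left(-1311\right) \left(-381\right) = 499491$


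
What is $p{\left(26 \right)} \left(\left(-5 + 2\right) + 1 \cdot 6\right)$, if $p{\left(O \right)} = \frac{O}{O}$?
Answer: $3$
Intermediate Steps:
$p{\left(O \right)} = 1$
$p{\left(26 \right)} \left(\left(-5 + 2\right) + 1 \cdot 6\right) = 1 \left(\left(-5 + 2\right) + 1 \cdot 6\right) = 1 \left(-3 + 6\right) = 1 \cdot 3 = 3$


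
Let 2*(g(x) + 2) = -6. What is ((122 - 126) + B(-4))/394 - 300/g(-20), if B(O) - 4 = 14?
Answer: 11827/197 ≈ 60.036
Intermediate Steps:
g(x) = -5 (g(x) = -2 + (½)*(-6) = -2 - 3 = -5)
B(O) = 18 (B(O) = 4 + 14 = 18)
((122 - 126) + B(-4))/394 - 300/g(-20) = ((122 - 126) + 18)/394 - 300/(-5) = (-4 + 18)*(1/394) - 300*(-⅕) = 14*(1/394) + 60 = 7/197 + 60 = 11827/197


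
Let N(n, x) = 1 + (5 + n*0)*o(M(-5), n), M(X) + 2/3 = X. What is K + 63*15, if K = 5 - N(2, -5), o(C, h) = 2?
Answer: 939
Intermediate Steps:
M(X) = -⅔ + X
N(n, x) = 11 (N(n, x) = 1 + (5 + n*0)*2 = 1 + (5 + 0)*2 = 1 + 5*2 = 1 + 10 = 11)
K = -6 (K = 5 - 1*11 = 5 - 11 = -6)
K + 63*15 = -6 + 63*15 = -6 + 945 = 939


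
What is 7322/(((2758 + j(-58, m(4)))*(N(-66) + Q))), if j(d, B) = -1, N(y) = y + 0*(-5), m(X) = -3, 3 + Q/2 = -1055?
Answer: -3661/3007887 ≈ -0.0012171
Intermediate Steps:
Q = -2116 (Q = -6 + 2*(-1055) = -6 - 2110 = -2116)
N(y) = y (N(y) = y + 0 = y)
7322/(((2758 + j(-58, m(4)))*(N(-66) + Q))) = 7322/(((2758 - 1)*(-66 - 2116))) = 7322/((2757*(-2182))) = 7322/(-6015774) = 7322*(-1/6015774) = -3661/3007887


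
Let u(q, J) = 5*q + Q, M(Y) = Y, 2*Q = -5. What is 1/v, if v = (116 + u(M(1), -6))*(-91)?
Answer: -2/21567 ≈ -9.2734e-5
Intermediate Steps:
Q = -5/2 (Q = (1/2)*(-5) = -5/2 ≈ -2.5000)
u(q, J) = -5/2 + 5*q (u(q, J) = 5*q - 5/2 = -5/2 + 5*q)
v = -21567/2 (v = (116 + (-5/2 + 5*1))*(-91) = (116 + (-5/2 + 5))*(-91) = (116 + 5/2)*(-91) = (237/2)*(-91) = -21567/2 ≈ -10784.)
1/v = 1/(-21567/2) = -2/21567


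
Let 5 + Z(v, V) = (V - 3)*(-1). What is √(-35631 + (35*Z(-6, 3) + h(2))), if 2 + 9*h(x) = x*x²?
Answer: 2*I*√80562/3 ≈ 189.22*I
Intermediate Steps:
h(x) = -2/9 + x³/9 (h(x) = -2/9 + (x*x²)/9 = -2/9 + x³/9)
Z(v, V) = -2 - V (Z(v, V) = -5 + (V - 3)*(-1) = -5 + (-3 + V)*(-1) = -5 + (3 - V) = -2 - V)
√(-35631 + (35*Z(-6, 3) + h(2))) = √(-35631 + (35*(-2 - 1*3) + (-2/9 + (⅑)*2³))) = √(-35631 + (35*(-2 - 3) + (-2/9 + (⅑)*8))) = √(-35631 + (35*(-5) + (-2/9 + 8/9))) = √(-35631 + (-175 + ⅔)) = √(-35631 - 523/3) = √(-107416/3) = 2*I*√80562/3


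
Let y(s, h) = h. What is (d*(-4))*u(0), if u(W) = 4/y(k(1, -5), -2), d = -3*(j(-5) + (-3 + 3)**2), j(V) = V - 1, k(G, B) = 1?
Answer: 144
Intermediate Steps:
j(V) = -1 + V
d = 18 (d = -3*((-1 - 5) + (-3 + 3)**2) = -3*(-6 + 0**2) = -3*(-6 + 0) = -3*(-6) = 18)
u(W) = -2 (u(W) = 4/(-2) = 4*(-1/2) = -2)
(d*(-4))*u(0) = (18*(-4))*(-2) = -72*(-2) = 144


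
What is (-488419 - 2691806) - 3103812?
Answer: -6284037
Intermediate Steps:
(-488419 - 2691806) - 3103812 = -3180225 - 3103812 = -6284037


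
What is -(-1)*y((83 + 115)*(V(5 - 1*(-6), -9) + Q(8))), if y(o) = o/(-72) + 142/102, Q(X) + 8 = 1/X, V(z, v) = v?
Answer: 78007/1632 ≈ 47.798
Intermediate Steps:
Q(X) = -8 + 1/X
y(o) = 71/51 - o/72 (y(o) = o*(-1/72) + 142*(1/102) = -o/72 + 71/51 = 71/51 - o/72)
-(-1)*y((83 + 115)*(V(5 - 1*(-6), -9) + Q(8))) = -(-1)*(71/51 - (83 + 115)*(-9 + (-8 + 1/8))/72) = -(-1)*(71/51 - 11*(-9 + (-8 + ⅛))/4) = -(-1)*(71/51 - 11*(-9 - 63/8)/4) = -(-1)*(71/51 - 11*(-135)/(4*8)) = -(-1)*(71/51 - 1/72*(-13365/4)) = -(-1)*(71/51 + 1485/32) = -(-1)*78007/1632 = -1*(-78007/1632) = 78007/1632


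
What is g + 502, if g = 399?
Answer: 901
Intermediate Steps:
g + 502 = 399 + 502 = 901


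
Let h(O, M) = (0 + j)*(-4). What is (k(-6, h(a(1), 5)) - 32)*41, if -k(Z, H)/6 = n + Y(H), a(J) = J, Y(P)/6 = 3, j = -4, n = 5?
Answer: -6970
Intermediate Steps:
Y(P) = 18 (Y(P) = 6*3 = 18)
h(O, M) = 16 (h(O, M) = (0 - 4)*(-4) = -4*(-4) = 16)
k(Z, H) = -138 (k(Z, H) = -6*(5 + 18) = -6*23 = -138)
(k(-6, h(a(1), 5)) - 32)*41 = (-138 - 32)*41 = -170*41 = -6970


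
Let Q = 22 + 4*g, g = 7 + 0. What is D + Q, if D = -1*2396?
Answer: -2346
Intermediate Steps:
g = 7
D = -2396
Q = 50 (Q = 22 + 4*7 = 22 + 28 = 50)
D + Q = -2396 + 50 = -2346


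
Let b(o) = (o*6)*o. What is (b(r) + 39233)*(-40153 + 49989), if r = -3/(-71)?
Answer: 1945301198452/5041 ≈ 3.8590e+8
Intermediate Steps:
r = 3/71 (r = -1/71*(-3) = 3/71 ≈ 0.042253)
b(o) = 6*o² (b(o) = (6*o)*o = 6*o²)
(b(r) + 39233)*(-40153 + 49989) = (6*(3/71)² + 39233)*(-40153 + 49989) = (6*(9/5041) + 39233)*9836 = (54/5041 + 39233)*9836 = (197773607/5041)*9836 = 1945301198452/5041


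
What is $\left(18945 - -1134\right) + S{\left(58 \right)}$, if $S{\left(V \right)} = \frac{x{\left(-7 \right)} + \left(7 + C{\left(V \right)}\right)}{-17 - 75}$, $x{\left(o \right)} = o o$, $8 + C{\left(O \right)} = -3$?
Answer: $\frac{1847223}{92} \approx 20079.0$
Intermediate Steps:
$C{\left(O \right)} = -11$ ($C{\left(O \right)} = -8 - 3 = -11$)
$x{\left(o \right)} = o^{2}$
$S{\left(V \right)} = - \frac{45}{92}$ ($S{\left(V \right)} = \frac{\left(-7\right)^{2} + \left(7 - 11\right)}{-17 - 75} = \frac{49 - 4}{-92} = 45 \left(- \frac{1}{92}\right) = - \frac{45}{92}$)
$\left(18945 - -1134\right) + S{\left(58 \right)} = \left(18945 - -1134\right) - \frac{45}{92} = \left(18945 + 1134\right) - \frac{45}{92} = 20079 - \frac{45}{92} = \frac{1847223}{92}$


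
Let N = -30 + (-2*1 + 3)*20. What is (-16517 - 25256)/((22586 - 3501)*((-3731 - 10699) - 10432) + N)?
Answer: 41773/474491280 ≈ 8.8037e-5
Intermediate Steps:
N = -10 (N = -30 + (-2 + 3)*20 = -30 + 1*20 = -30 + 20 = -10)
(-16517 - 25256)/((22586 - 3501)*((-3731 - 10699) - 10432) + N) = (-16517 - 25256)/((22586 - 3501)*((-3731 - 10699) - 10432) - 10) = -41773/(19085*(-14430 - 10432) - 10) = -41773/(19085*(-24862) - 10) = -41773/(-474491270 - 10) = -41773/(-474491280) = -41773*(-1/474491280) = 41773/474491280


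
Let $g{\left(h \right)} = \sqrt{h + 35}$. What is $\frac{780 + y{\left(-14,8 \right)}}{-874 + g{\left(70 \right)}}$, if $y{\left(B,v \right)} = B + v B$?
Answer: $- \frac{571596}{763771} - \frac{654 \sqrt{105}}{763771} \approx -0.75716$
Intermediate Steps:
$g{\left(h \right)} = \sqrt{35 + h}$
$y{\left(B,v \right)} = B + B v$
$\frac{780 + y{\left(-14,8 \right)}}{-874 + g{\left(70 \right)}} = \frac{780 - 14 \left(1 + 8\right)}{-874 + \sqrt{35 + 70}} = \frac{780 - 126}{-874 + \sqrt{105}} = \frac{654}{-874 + \sqrt{105}}$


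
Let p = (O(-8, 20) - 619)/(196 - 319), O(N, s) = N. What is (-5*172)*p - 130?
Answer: -185070/41 ≈ -4513.9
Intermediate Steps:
p = 209/41 (p = (-8 - 619)/(196 - 319) = -627/(-123) = -627*(-1/123) = 209/41 ≈ 5.0976)
(-5*172)*p - 130 = -5*172*(209/41) - 130 = -860*209/41 - 130 = -179740/41 - 130 = -185070/41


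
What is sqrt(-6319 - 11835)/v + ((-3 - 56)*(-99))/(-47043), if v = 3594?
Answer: -649/5227 + I*sqrt(18154)/3594 ≈ -0.12416 + 0.037489*I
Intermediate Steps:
sqrt(-6319 - 11835)/v + ((-3 - 56)*(-99))/(-47043) = sqrt(-6319 - 11835)/3594 + ((-3 - 56)*(-99))/(-47043) = sqrt(-18154)*(1/3594) - 59*(-99)*(-1/47043) = (I*sqrt(18154))*(1/3594) + 5841*(-1/47043) = I*sqrt(18154)/3594 - 649/5227 = -649/5227 + I*sqrt(18154)/3594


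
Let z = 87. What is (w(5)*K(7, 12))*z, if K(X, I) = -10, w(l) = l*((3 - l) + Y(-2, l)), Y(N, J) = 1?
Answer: 4350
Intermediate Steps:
w(l) = l*(4 - l) (w(l) = l*((3 - l) + 1) = l*(4 - l))
(w(5)*K(7, 12))*z = ((5*(4 - 1*5))*(-10))*87 = ((5*(4 - 5))*(-10))*87 = ((5*(-1))*(-10))*87 = -5*(-10)*87 = 50*87 = 4350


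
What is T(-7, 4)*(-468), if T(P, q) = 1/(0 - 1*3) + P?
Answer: 3432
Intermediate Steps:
T(P, q) = -⅓ + P (T(P, q) = 1/(0 - 3) + P = 1/(-3) + P = -⅓ + P)
T(-7, 4)*(-468) = (-⅓ - 7)*(-468) = -22/3*(-468) = 3432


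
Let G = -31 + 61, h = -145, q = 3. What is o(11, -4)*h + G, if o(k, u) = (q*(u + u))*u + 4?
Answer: -14470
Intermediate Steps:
G = 30
o(k, u) = 4 + 6*u² (o(k, u) = (3*(u + u))*u + 4 = (3*(2*u))*u + 4 = (6*u)*u + 4 = 6*u² + 4 = 4 + 6*u²)
o(11, -4)*h + G = (4 + 6*(-4)²)*(-145) + 30 = (4 + 6*16)*(-145) + 30 = (4 + 96)*(-145) + 30 = 100*(-145) + 30 = -14500 + 30 = -14470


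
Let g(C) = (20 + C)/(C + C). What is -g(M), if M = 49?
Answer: -69/98 ≈ -0.70408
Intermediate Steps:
g(C) = (20 + C)/(2*C) (g(C) = (20 + C)/((2*C)) = (20 + C)*(1/(2*C)) = (20 + C)/(2*C))
-g(M) = -(20 + 49)/(2*49) = -69/(2*49) = -1*69/98 = -69/98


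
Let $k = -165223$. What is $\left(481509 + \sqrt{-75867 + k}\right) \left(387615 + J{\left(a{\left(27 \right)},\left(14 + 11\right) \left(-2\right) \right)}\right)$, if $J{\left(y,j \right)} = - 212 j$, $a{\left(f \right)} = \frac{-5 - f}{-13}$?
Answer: $191744106435 + 398215 i \sqrt{241090} \approx 1.9174 \cdot 10^{11} + 1.9553 \cdot 10^{8} i$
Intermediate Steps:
$a{\left(f \right)} = \frac{5}{13} + \frac{f}{13}$ ($a{\left(f \right)} = \left(-5 - f\right) \left(- \frac{1}{13}\right) = \frac{5}{13} + \frac{f}{13}$)
$\left(481509 + \sqrt{-75867 + k}\right) \left(387615 + J{\left(a{\left(27 \right)},\left(14 + 11\right) \left(-2\right) \right)}\right) = \left(481509 + \sqrt{-75867 - 165223}\right) \left(387615 - 212 \left(14 + 11\right) \left(-2\right)\right) = \left(481509 + \sqrt{-241090}\right) \left(387615 - 212 \cdot 25 \left(-2\right)\right) = \left(481509 + i \sqrt{241090}\right) \left(387615 - -10600\right) = \left(481509 + i \sqrt{241090}\right) \left(387615 + 10600\right) = \left(481509 + i \sqrt{241090}\right) 398215 = 191744106435 + 398215 i \sqrt{241090}$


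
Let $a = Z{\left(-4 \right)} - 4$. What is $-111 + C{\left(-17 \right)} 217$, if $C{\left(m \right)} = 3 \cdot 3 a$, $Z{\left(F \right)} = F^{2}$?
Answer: $23325$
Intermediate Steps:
$a = 12$ ($a = \left(-4\right)^{2} - 4 = 16 - 4 = 12$)
$C{\left(m \right)} = 108$ ($C{\left(m \right)} = 3 \cdot 3 \cdot 12 = 9 \cdot 12 = 108$)
$-111 + C{\left(-17 \right)} 217 = -111 + 108 \cdot 217 = -111 + 23436 = 23325$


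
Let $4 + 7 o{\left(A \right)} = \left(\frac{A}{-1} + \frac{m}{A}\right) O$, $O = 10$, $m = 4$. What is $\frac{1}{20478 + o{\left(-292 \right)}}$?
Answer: $\frac{511}{10677116} \approx 4.7859 \cdot 10^{-5}$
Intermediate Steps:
$o{\left(A \right)} = - \frac{4}{7} - \frac{10 A}{7} + \frac{40}{7 A}$ ($o{\left(A \right)} = - \frac{4}{7} + \frac{\left(\frac{A}{-1} + \frac{4}{A}\right) 10}{7} = - \frac{4}{7} + \frac{\left(A \left(-1\right) + \frac{4}{A}\right) 10}{7} = - \frac{4}{7} + \frac{\left(- A + \frac{4}{A}\right) 10}{7} = - \frac{4}{7} + \frac{- 10 A + \frac{40}{A}}{7} = - \frac{4}{7} - \left(- \frac{40}{7 A} + \frac{10 A}{7}\right) = - \frac{4}{7} - \frac{10 A}{7} + \frac{40}{7 A}$)
$\frac{1}{20478 + o{\left(-292 \right)}} = \frac{1}{20478 + \frac{2 \left(20 - - 292 \left(2 + 5 \left(-292\right)\right)\right)}{7 \left(-292\right)}} = \frac{1}{20478 + \frac{2}{7} \left(- \frac{1}{292}\right) \left(20 - - 292 \left(2 - 1460\right)\right)} = \frac{1}{20478 + \frac{2}{7} \left(- \frac{1}{292}\right) \left(20 - \left(-292\right) \left(-1458\right)\right)} = \frac{1}{20478 + \frac{2}{7} \left(- \frac{1}{292}\right) \left(20 - 425736\right)} = \frac{1}{20478 + \frac{2}{7} \left(- \frac{1}{292}\right) \left(-425716\right)} = \frac{1}{20478 + \frac{212858}{511}} = \frac{1}{\frac{10677116}{511}} = \frac{511}{10677116}$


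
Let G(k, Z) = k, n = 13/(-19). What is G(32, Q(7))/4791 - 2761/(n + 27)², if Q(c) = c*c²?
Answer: -4767290311/1197750000 ≈ -3.9802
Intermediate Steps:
Q(c) = c³
n = -13/19 (n = 13*(-1/19) = -13/19 ≈ -0.68421)
G(32, Q(7))/4791 - 2761/(n + 27)² = 32/4791 - 2761/(-13/19 + 27)² = 32*(1/4791) - 2761/((500/19)²) = 32/4791 - 2761/250000/361 = 32/4791 - 2761*361/250000 = 32/4791 - 996721/250000 = -4767290311/1197750000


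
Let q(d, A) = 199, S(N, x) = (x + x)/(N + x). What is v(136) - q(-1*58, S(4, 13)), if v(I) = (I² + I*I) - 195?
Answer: 36598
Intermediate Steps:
S(N, x) = 2*x/(N + x) (S(N, x) = (2*x)/(N + x) = 2*x/(N + x))
v(I) = -195 + 2*I² (v(I) = (I² + I²) - 195 = 2*I² - 195 = -195 + 2*I²)
v(136) - q(-1*58, S(4, 13)) = (-195 + 2*136²) - 1*199 = (-195 + 2*18496) - 199 = (-195 + 36992) - 199 = 36797 - 199 = 36598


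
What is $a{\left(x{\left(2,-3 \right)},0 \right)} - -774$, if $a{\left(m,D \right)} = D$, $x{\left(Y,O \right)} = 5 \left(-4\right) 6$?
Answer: $774$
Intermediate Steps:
$x{\left(Y,O \right)} = -120$ ($x{\left(Y,O \right)} = \left(-20\right) 6 = -120$)
$a{\left(x{\left(2,-3 \right)},0 \right)} - -774 = 0 - -774 = 0 + 774 = 774$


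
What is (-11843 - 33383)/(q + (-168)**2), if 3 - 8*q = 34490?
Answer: -361808/191305 ≈ -1.8913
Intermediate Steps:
q = -34487/8 (q = 3/8 - 1/8*34490 = 3/8 - 17245/4 = -34487/8 ≈ -4310.9)
(-11843 - 33383)/(q + (-168)**2) = (-11843 - 33383)/(-34487/8 + (-168)**2) = -45226/(-34487/8 + 28224) = -45226/191305/8 = -45226*8/191305 = -361808/191305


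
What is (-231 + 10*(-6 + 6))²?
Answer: 53361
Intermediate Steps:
(-231 + 10*(-6 + 6))² = (-231 + 10*0)² = (-231 + 0)² = (-231)² = 53361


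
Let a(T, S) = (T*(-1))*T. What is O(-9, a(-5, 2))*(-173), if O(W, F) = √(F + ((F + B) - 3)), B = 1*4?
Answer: -1211*I ≈ -1211.0*I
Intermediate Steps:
B = 4
a(T, S) = -T² (a(T, S) = (-T)*T = -T²)
O(W, F) = √(1 + 2*F) (O(W, F) = √(F + ((F + 4) - 3)) = √(F + ((4 + F) - 3)) = √(F + (1 + F)) = √(1 + 2*F))
O(-9, a(-5, 2))*(-173) = √(1 + 2*(-1*(-5)²))*(-173) = √(1 + 2*(-1*25))*(-173) = √(1 + 2*(-25))*(-173) = √(1 - 50)*(-173) = √(-49)*(-173) = (7*I)*(-173) = -1211*I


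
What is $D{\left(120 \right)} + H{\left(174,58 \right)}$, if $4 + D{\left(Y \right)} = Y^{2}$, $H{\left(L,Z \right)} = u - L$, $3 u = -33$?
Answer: $14211$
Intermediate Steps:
$u = -11$ ($u = \frac{1}{3} \left(-33\right) = -11$)
$H{\left(L,Z \right)} = -11 - L$
$D{\left(Y \right)} = -4 + Y^{2}$
$D{\left(120 \right)} + H{\left(174,58 \right)} = \left(-4 + 120^{2}\right) - 185 = \left(-4 + 14400\right) - 185 = 14396 - 185 = 14211$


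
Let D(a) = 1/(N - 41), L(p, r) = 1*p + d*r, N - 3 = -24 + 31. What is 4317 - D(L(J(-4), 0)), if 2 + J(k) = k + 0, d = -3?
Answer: 133828/31 ≈ 4317.0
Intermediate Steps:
J(k) = -2 + k (J(k) = -2 + (k + 0) = -2 + k)
N = 10 (N = 3 + (-24 + 31) = 3 + 7 = 10)
L(p, r) = p - 3*r (L(p, r) = 1*p - 3*r = p - 3*r)
D(a) = -1/31 (D(a) = 1/(10 - 41) = 1/(-31) = -1/31)
4317 - D(L(J(-4), 0)) = 4317 - 1*(-1/31) = 4317 + 1/31 = 133828/31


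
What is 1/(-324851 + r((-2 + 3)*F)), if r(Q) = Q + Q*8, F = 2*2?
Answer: -1/324815 ≈ -3.0787e-6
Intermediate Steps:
F = 4
r(Q) = 9*Q (r(Q) = Q + 8*Q = 9*Q)
1/(-324851 + r((-2 + 3)*F)) = 1/(-324851 + 9*((-2 + 3)*4)) = 1/(-324851 + 9*(1*4)) = 1/(-324851 + 9*4) = 1/(-324851 + 36) = 1/(-324815) = -1/324815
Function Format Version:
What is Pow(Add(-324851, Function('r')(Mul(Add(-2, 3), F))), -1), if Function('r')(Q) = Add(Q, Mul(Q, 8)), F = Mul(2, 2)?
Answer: Rational(-1, 324815) ≈ -3.0787e-6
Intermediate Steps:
F = 4
Function('r')(Q) = Mul(9, Q) (Function('r')(Q) = Add(Q, Mul(8, Q)) = Mul(9, Q))
Pow(Add(-324851, Function('r')(Mul(Add(-2, 3), F))), -1) = Pow(Add(-324851, Mul(9, Mul(Add(-2, 3), 4))), -1) = Pow(Add(-324851, Mul(9, Mul(1, 4))), -1) = Pow(Add(-324851, Mul(9, 4)), -1) = Pow(Add(-324851, 36), -1) = Pow(-324815, -1) = Rational(-1, 324815)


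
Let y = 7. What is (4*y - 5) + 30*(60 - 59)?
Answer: 53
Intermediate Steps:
(4*y - 5) + 30*(60 - 59) = (4*7 - 5) + 30*(60 - 59) = (28 - 5) + 30*1 = 23 + 30 = 53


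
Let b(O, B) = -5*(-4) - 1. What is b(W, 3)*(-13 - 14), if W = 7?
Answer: -513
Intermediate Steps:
b(O, B) = 19 (b(O, B) = 20 - 1 = 19)
b(W, 3)*(-13 - 14) = 19*(-13 - 14) = 19*(-27) = -513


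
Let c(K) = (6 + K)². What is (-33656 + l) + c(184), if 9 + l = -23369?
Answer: -20934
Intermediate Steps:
l = -23378 (l = -9 - 23369 = -23378)
(-33656 + l) + c(184) = (-33656 - 23378) + (6 + 184)² = -57034 + 190² = -57034 + 36100 = -20934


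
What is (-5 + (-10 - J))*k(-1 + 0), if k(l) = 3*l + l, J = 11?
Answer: 104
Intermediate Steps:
k(l) = 4*l
(-5 + (-10 - J))*k(-1 + 0) = (-5 + (-10 - 1*11))*(4*(-1 + 0)) = (-5 + (-10 - 11))*(4*(-1)) = (-5 - 21)*(-4) = -26*(-4) = 104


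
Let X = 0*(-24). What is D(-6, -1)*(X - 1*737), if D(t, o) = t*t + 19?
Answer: -40535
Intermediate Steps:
X = 0
D(t, o) = 19 + t² (D(t, o) = t² + 19 = 19 + t²)
D(-6, -1)*(X - 1*737) = (19 + (-6)²)*(0 - 1*737) = (19 + 36)*(0 - 737) = 55*(-737) = -40535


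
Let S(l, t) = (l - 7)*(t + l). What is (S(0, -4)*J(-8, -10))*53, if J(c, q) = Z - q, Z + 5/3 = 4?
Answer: 54908/3 ≈ 18303.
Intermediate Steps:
S(l, t) = (-7 + l)*(l + t)
Z = 7/3 (Z = -5/3 + 4 = 7/3 ≈ 2.3333)
J(c, q) = 7/3 - q
(S(0, -4)*J(-8, -10))*53 = ((0**2 - 7*0 - 7*(-4) + 0*(-4))*(7/3 - 1*(-10)))*53 = ((0 + 0 + 28 + 0)*(7/3 + 10))*53 = (28*(37/3))*53 = (1036/3)*53 = 54908/3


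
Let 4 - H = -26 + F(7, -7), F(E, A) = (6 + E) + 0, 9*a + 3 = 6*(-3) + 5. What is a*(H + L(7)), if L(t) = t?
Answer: -128/3 ≈ -42.667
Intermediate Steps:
a = -16/9 (a = -1/3 + (6*(-3) + 5)/9 = -1/3 + (-18 + 5)/9 = -1/3 + (1/9)*(-13) = -1/3 - 13/9 = -16/9 ≈ -1.7778)
F(E, A) = 6 + E
H = 17 (H = 4 - (-26 + (6 + 7)) = 4 - (-26 + 13) = 4 - 1*(-13) = 4 + 13 = 17)
a*(H + L(7)) = -16*(17 + 7)/9 = -16/9*24 = -128/3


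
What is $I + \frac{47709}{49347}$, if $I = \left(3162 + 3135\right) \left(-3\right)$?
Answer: $- \frac{103574052}{5483} \approx -18890.0$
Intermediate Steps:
$I = -18891$ ($I = 6297 \left(-3\right) = -18891$)
$I + \frac{47709}{49347} = -18891 + \frac{47709}{49347} = -18891 + 47709 \cdot \frac{1}{49347} = -18891 + \frac{5301}{5483} = - \frac{103574052}{5483}$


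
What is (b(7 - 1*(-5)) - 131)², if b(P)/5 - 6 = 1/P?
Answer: 1456849/144 ≈ 10117.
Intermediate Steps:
b(P) = 30 + 5/P
(b(7 - 1*(-5)) - 131)² = ((30 + 5/(7 - 1*(-5))) - 131)² = ((30 + 5/(7 + 5)) - 131)² = ((30 + 5/12) - 131)² = (365/12 - 131)² = (-1207/12)² = 1456849/144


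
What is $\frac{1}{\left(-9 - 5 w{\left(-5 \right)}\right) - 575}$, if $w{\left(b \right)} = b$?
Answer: $- \frac{1}{559} \approx -0.0017889$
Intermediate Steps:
$\frac{1}{\left(-9 - 5 w{\left(-5 \right)}\right) - 575} = \frac{1}{\left(-9 - -25\right) - 575} = \frac{1}{\left(-9 + 25\right) - 575} = \frac{1}{16 - 575} = \frac{1}{-559} = - \frac{1}{559}$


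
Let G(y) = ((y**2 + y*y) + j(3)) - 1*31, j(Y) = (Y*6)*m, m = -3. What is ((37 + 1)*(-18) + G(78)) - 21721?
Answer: -10322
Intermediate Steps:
j(Y) = -18*Y (j(Y) = (Y*6)*(-3) = (6*Y)*(-3) = -18*Y)
G(y) = -85 + 2*y**2 (G(y) = ((y**2 + y*y) - 18*3) - 1*31 = ((y**2 + y**2) - 54) - 31 = (2*y**2 - 54) - 31 = (-54 + 2*y**2) - 31 = -85 + 2*y**2)
((37 + 1)*(-18) + G(78)) - 21721 = ((37 + 1)*(-18) + (-85 + 2*78**2)) - 21721 = (38*(-18) + (-85 + 2*6084)) - 21721 = (-684 + (-85 + 12168)) - 21721 = (-684 + 12083) - 21721 = 11399 - 21721 = -10322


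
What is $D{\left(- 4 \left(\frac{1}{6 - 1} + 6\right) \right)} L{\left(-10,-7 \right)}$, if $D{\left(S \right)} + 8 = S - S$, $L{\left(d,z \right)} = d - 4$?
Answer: $112$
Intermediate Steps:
$L{\left(d,z \right)} = -4 + d$ ($L{\left(d,z \right)} = d - 4 = -4 + d$)
$D{\left(S \right)} = -8$ ($D{\left(S \right)} = -8 + \left(S - S\right) = -8 + 0 = -8$)
$D{\left(- 4 \left(\frac{1}{6 - 1} + 6\right) \right)} L{\left(-10,-7 \right)} = - 8 \left(-4 - 10\right) = \left(-8\right) \left(-14\right) = 112$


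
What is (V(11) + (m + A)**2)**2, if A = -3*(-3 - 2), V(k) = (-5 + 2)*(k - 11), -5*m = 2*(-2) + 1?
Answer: 37015056/625 ≈ 59224.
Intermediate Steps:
m = 3/5 (m = -(2*(-2) + 1)/5 = -(-4 + 1)/5 = -1/5*(-3) = 3/5 ≈ 0.60000)
V(k) = 33 - 3*k (V(k) = -3*(-11 + k) = 33 - 3*k)
A = 15 (A = -3*(-5) = 15)
(V(11) + (m + A)**2)**2 = ((33 - 3*11) + (3/5 + 15)**2)**2 = ((33 - 33) + (78/5)**2)**2 = (0 + 6084/25)**2 = (6084/25)**2 = 37015056/625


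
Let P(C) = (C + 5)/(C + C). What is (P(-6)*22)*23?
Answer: 253/6 ≈ 42.167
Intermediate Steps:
P(C) = (5 + C)/(2*C) (P(C) = (5 + C)/((2*C)) = (5 + C)*(1/(2*C)) = (5 + C)/(2*C))
(P(-6)*22)*23 = (((½)*(5 - 6)/(-6))*22)*23 = (((½)*(-⅙)*(-1))*22)*23 = ((1/12)*22)*23 = (11/6)*23 = 253/6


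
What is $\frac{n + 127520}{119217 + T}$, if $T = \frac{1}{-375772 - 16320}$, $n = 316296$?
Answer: $\frac{174016703072}{46744031963} \approx 3.7228$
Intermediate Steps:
$T = - \frac{1}{392092}$ ($T = \frac{1}{-375772 - 16320} = \frac{1}{-392092} = - \frac{1}{392092} \approx -2.5504 \cdot 10^{-6}$)
$\frac{n + 127520}{119217 + T} = \frac{316296 + 127520}{119217 - \frac{1}{392092}} = \frac{443816}{\frac{46744031963}{392092}} = 443816 \cdot \frac{392092}{46744031963} = \frac{174016703072}{46744031963}$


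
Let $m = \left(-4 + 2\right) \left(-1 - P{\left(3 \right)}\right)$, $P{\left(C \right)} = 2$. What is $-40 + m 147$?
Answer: $842$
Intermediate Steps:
$m = 6$ ($m = \left(-4 + 2\right) \left(-1 - 2\right) = - 2 \left(-1 - 2\right) = \left(-2\right) \left(-3\right) = 6$)
$-40 + m 147 = -40 + 6 \cdot 147 = -40 + 882 = 842$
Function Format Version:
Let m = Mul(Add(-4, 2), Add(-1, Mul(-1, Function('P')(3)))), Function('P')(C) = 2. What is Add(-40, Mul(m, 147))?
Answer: 842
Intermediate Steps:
m = 6 (m = Mul(Add(-4, 2), Add(-1, Mul(-1, 2))) = Mul(-2, Add(-1, -2)) = Mul(-2, -3) = 6)
Add(-40, Mul(m, 147)) = Add(-40, Mul(6, 147)) = Add(-40, 882) = 842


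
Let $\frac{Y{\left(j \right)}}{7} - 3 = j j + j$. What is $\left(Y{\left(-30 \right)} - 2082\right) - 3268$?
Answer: $761$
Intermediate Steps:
$Y{\left(j \right)} = 21 + 7 j + 7 j^{2}$ ($Y{\left(j \right)} = 21 + 7 \left(j j + j\right) = 21 + 7 \left(j^{2} + j\right) = 21 + 7 \left(j + j^{2}\right) = 21 + \left(7 j + 7 j^{2}\right) = 21 + 7 j + 7 j^{2}$)
$\left(Y{\left(-30 \right)} - 2082\right) - 3268 = \left(\left(21 + 7 \left(-30\right) + 7 \left(-30\right)^{2}\right) - 2082\right) - 3268 = \left(\left(21 - 210 + 7 \cdot 900\right) - 2082\right) - 3268 = \left(\left(21 - 210 + 6300\right) - 2082\right) - 3268 = \left(6111 - 2082\right) - 3268 = 4029 - 3268 = 761$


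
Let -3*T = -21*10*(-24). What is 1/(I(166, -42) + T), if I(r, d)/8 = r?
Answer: -1/352 ≈ -0.0028409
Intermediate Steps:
I(r, d) = 8*r
T = -1680 (T = -(-21*10)*(-24)/3 = -(-70)*(-24) = -⅓*5040 = -1680)
1/(I(166, -42) + T) = 1/(8*166 - 1680) = 1/(1328 - 1680) = 1/(-352) = -1/352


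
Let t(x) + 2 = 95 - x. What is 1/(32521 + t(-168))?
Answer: 1/32782 ≈ 3.0505e-5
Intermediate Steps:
t(x) = 93 - x (t(x) = -2 + (95 - x) = 93 - x)
1/(32521 + t(-168)) = 1/(32521 + (93 - 1*(-168))) = 1/(32521 + (93 + 168)) = 1/(32521 + 261) = 1/32782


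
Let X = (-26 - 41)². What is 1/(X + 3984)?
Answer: 1/8473 ≈ 0.00011802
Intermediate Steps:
X = 4489 (X = (-67)² = 4489)
1/(X + 3984) = 1/(4489 + 3984) = 1/8473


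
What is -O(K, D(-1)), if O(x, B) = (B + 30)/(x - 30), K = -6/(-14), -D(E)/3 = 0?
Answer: 70/69 ≈ 1.0145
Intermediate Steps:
D(E) = 0 (D(E) = -3*0 = 0)
K = 3/7 (K = -6*(-1/14) = 3/7 ≈ 0.42857)
O(x, B) = (30 + B)/(-30 + x)
-O(K, D(-1)) = -(30 + 0)/(-30 + 3/7) = -30/(-207/7) = -(-7)*30/207 = -1*(-70/69) = 70/69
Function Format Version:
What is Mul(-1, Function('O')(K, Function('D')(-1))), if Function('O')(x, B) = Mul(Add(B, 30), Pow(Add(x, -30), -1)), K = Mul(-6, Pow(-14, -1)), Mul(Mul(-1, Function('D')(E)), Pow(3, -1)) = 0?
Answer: Rational(70, 69) ≈ 1.0145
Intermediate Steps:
Function('D')(E) = 0 (Function('D')(E) = Mul(-3, 0) = 0)
K = Rational(3, 7) (K = Mul(-6, Rational(-1, 14)) = Rational(3, 7) ≈ 0.42857)
Function('O')(x, B) = Mul(Pow(Add(-30, x), -1), Add(30, B)) (Function('O')(x, B) = Mul(Add(30, B), Pow(Add(-30, x), -1)) = Mul(Pow(Add(-30, x), -1), Add(30, B)))
Mul(-1, Function('O')(K, Function('D')(-1))) = Mul(-1, Mul(Pow(Add(-30, Rational(3, 7)), -1), Add(30, 0))) = Mul(-1, Mul(Pow(Rational(-207, 7), -1), 30)) = Mul(-1, Mul(Rational(-7, 207), 30)) = Mul(-1, Rational(-70, 69)) = Rational(70, 69)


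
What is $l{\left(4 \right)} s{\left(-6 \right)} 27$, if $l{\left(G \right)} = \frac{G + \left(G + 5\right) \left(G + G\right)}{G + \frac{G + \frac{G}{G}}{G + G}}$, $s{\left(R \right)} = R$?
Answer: $- \frac{98496}{37} \approx -2662.1$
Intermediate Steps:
$l{\left(G \right)} = \frac{G + 2 G \left(5 + G\right)}{G + \frac{1 + G}{2 G}}$ ($l{\left(G \right)} = \frac{G + \left(5 + G\right) 2 G}{G + \frac{G + 1}{2 G}} = \frac{G + 2 G \left(5 + G\right)}{G + \left(1 + G\right) \frac{1}{2 G}} = \frac{G + 2 G \left(5 + G\right)}{G + \frac{1 + G}{2 G}}$)
$l{\left(4 \right)} s{\left(-6 \right)} 27 = \frac{4^{2} \left(22 + 4 \cdot 4\right)}{1 + 4 + 2 \cdot 4^{2}} \left(-6\right) 27 = \frac{16 \left(22 + 16\right)}{1 + 4 + 2 \cdot 16} \left(-6\right) 27 = 16 \frac{1}{1 + 4 + 32} \cdot 38 \left(-6\right) 27 = 16 \cdot \frac{1}{37} \cdot 38 \left(-6\right) 27 = \frac{608}{37} \left(-6\right) 27 = \left(- \frac{3648}{37}\right) 27 = - \frac{98496}{37}$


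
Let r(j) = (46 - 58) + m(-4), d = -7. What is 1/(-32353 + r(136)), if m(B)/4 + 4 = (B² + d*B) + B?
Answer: -1/32221 ≈ -3.1036e-5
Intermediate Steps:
m(B) = -16 - 24*B + 4*B² (m(B) = -16 + 4*((B² - 7*B) + B) = -16 + 4*(B² - 6*B) = -16 + (-24*B + 4*B²) = -16 - 24*B + 4*B²)
r(j) = 132 (r(j) = (46 - 58) + (-16 - 24*(-4) + 4*(-4)²) = -12 + (-16 + 96 + 4*16) = -12 + (-16 + 96 + 64) = -12 + 144 = 132)
1/(-32353 + r(136)) = 1/(-32353 + 132) = 1/(-32221) = -1/32221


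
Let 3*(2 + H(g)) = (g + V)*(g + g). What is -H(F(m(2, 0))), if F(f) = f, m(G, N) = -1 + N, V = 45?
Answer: 94/3 ≈ 31.333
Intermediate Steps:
H(g) = -2 + 2*g*(45 + g)/3 (H(g) = -2 + ((g + 45)*(g + g))/3 = -2 + ((45 + g)*(2*g))/3 = -2 + (2*g*(45 + g))/3 = -2 + 2*g*(45 + g)/3)
-H(F(m(2, 0))) = -(-2 + 30*(-1 + 0) + 2*(-1 + 0)²/3) = -(-2 + 30*(-1) + (⅔)*(-1)²) = -(-2 - 30 + (⅔)*1) = -(-2 - 30 + ⅔) = -1*(-94/3) = 94/3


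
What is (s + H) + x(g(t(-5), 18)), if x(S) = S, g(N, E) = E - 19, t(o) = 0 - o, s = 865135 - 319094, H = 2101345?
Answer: 2647385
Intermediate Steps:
s = 546041
t(o) = -o
g(N, E) = -19 + E
(s + H) + x(g(t(-5), 18)) = (546041 + 2101345) + (-19 + 18) = 2647386 - 1 = 2647385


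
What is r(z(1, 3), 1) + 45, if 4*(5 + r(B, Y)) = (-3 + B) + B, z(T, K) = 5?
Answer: 167/4 ≈ 41.750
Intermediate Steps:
r(B, Y) = -23/4 + B/2 (r(B, Y) = -5 + ((-3 + B) + B)/4 = -5 + (-3 + 2*B)/4 = -5 + (-3/4 + B/2) = -23/4 + B/2)
r(z(1, 3), 1) + 45 = (-23/4 + (1/2)*5) + 45 = (-23/4 + 5/2) + 45 = -13/4 + 45 = 167/4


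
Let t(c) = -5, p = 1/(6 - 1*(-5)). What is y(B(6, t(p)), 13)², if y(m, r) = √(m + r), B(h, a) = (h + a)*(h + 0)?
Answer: 19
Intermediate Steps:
p = 1/11 (p = 1/(6 + 5) = 1/11 ≈ 0.090909)
B(h, a) = h*(a + h) (B(h, a) = (a + h)*h = h*(a + h))
y(B(6, t(p)), 13)² = (√(6*(-5 + 6) + 13))² = (√(6*1 + 13))² = (√(6 + 13))² = (√19)² = 19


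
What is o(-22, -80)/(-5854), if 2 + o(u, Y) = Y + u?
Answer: 52/2927 ≈ 0.017766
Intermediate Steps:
o(u, Y) = -2 + Y + u (o(u, Y) = -2 + (Y + u) = -2 + Y + u)
o(-22, -80)/(-5854) = (-2 - 80 - 22)/(-5854) = -104*(-1/5854) = 52/2927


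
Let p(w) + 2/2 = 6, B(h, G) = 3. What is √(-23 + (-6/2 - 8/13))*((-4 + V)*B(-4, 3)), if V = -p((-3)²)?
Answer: -27*I*√4498/13 ≈ -139.29*I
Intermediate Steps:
p(w) = 5 (p(w) = -1 + 6 = 5)
V = -5 (V = -1*5 = -5)
√(-23 + (-6/2 - 8/13))*((-4 + V)*B(-4, 3)) = √(-23 + (-6/2 - 8/13))*((-4 - 5)*3) = √(-23 + (-6*½ - 8*1/13))*(-9*3) = √(-23 + (-3 - 8/13))*(-27) = √(-23 - 47/13)*(-27) = √(-346/13)*(-27) = (I*√4498/13)*(-27) = -27*I*√4498/13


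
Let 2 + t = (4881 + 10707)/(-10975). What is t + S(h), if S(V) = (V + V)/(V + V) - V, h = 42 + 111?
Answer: -1705738/10975 ≈ -155.42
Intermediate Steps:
h = 153
S(V) = 1 - V (S(V) = (2*V)/((2*V)) - V = (2*V)*(1/(2*V)) - V = 1 - V)
t = -37538/10975 (t = -2 + (4881 + 10707)/(-10975) = -2 + 15588*(-1/10975) = -2 - 15588/10975 = -37538/10975 ≈ -3.4203)
t + S(h) = -37538/10975 + (1 - 1*153) = -37538/10975 + (1 - 153) = -37538/10975 - 152 = -1705738/10975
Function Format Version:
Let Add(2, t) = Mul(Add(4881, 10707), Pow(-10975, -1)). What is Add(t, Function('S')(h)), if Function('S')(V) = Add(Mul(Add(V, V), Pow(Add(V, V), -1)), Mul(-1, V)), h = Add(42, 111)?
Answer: Rational(-1705738, 10975) ≈ -155.42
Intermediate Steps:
h = 153
Function('S')(V) = Add(1, Mul(-1, V)) (Function('S')(V) = Add(Mul(Mul(2, V), Pow(Mul(2, V), -1)), Mul(-1, V)) = Add(Mul(Mul(2, V), Mul(Rational(1, 2), Pow(V, -1))), Mul(-1, V)) = Add(1, Mul(-1, V)))
t = Rational(-37538, 10975) (t = Add(-2, Mul(Add(4881, 10707), Pow(-10975, -1))) = Add(-2, Mul(15588, Rational(-1, 10975))) = Add(-2, Rational(-15588, 10975)) = Rational(-37538, 10975) ≈ -3.4203)
Add(t, Function('S')(h)) = Add(Rational(-37538, 10975), Add(1, Mul(-1, 153))) = Add(Rational(-37538, 10975), Add(1, -153)) = Add(Rational(-37538, 10975), -152) = Rational(-1705738, 10975)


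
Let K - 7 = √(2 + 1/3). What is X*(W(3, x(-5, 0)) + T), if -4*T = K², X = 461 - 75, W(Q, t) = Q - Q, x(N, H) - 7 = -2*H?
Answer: -14861/3 - 1351*√21/3 ≈ -7017.4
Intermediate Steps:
x(N, H) = 7 - 2*H
K = 7 + √21/3 (K = 7 + √(2 + 1/3) = 7 + √(2 + ⅓) = 7 + √(7/3) = 7 + √21/3 ≈ 8.5275)
W(Q, t) = 0
X = 386
T = -(7 + √21/3)²/4 ≈ -18.180
X*(W(3, x(-5, 0)) + T) = 386*(0 - (21 + √21)²/36) = 386*(-(21 + √21)²/36) = -193*(21 + √21)²/18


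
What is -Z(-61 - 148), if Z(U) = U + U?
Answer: 418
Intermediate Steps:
Z(U) = 2*U
-Z(-61 - 148) = -2*(-61 - 148) = -2*(-209) = -1*(-418) = 418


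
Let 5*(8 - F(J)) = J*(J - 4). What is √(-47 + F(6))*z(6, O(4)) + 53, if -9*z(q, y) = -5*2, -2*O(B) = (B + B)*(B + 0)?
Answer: 53 + 2*I*√115/3 ≈ 53.0 + 7.1492*I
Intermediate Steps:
F(J) = 8 - J*(-4 + J)/5 (F(J) = 8 - J*(J - 4)/5 = 8 - J*(-4 + J)/5)
O(B) = -B² (O(B) = -(B + B)*(B + 0)/2 = -2*B*B/2 = -B²)
z(q, y) = 10/9 (z(q, y) = -(-5)*2/9 = -⅑*(-10) = 10/9)
√(-47 + F(6))*z(6, O(4)) + 53 = √(-47 + (8 - ⅕*6² + (⅘)*6))*(10/9) + 53 = √(-47 + (8 - ⅕*36 + 24/5))*(10/9) + 53 = √(-47 + (8 - 36/5 + 24/5))*(10/9) + 53 = √(-47 + 28/5)*(10/9) + 53 = √(-207/5)*(10/9) + 53 = (3*I*√115/5)*(10/9) + 53 = 2*I*√115/3 + 53 = 53 + 2*I*√115/3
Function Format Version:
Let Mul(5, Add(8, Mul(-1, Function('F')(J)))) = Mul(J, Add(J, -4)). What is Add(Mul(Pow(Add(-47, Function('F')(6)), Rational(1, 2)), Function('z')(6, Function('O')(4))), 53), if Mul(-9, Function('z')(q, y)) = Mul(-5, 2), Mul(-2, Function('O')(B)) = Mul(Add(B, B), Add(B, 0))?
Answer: Add(53, Mul(Rational(2, 3), I, Pow(115, Rational(1, 2)))) ≈ Add(53.000, Mul(7.1492, I))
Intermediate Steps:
Function('F')(J) = Add(8, Mul(Rational(-1, 5), J, Add(-4, J))) (Function('F')(J) = Add(8, Mul(Rational(-1, 5), Mul(J, Add(J, -4)))) = Add(8, Mul(Rational(-1, 5), Mul(J, Add(-4, J)))) = Add(8, Mul(Rational(-1, 5), J, Add(-4, J))))
Function('O')(B) = Mul(-1, Pow(B, 2)) (Function('O')(B) = Mul(Rational(-1, 2), Mul(Add(B, B), Add(B, 0))) = Mul(Rational(-1, 2), Mul(Mul(2, B), B)) = Mul(Rational(-1, 2), Mul(2, Pow(B, 2))) = Mul(-1, Pow(B, 2)))
Function('z')(q, y) = Rational(10, 9) (Function('z')(q, y) = Mul(Rational(-1, 9), Mul(-5, 2)) = Mul(Rational(-1, 9), -10) = Rational(10, 9))
Add(Mul(Pow(Add(-47, Function('F')(6)), Rational(1, 2)), Function('z')(6, Function('O')(4))), 53) = Add(Mul(Pow(Add(-47, Add(8, Mul(Rational(-1, 5), Pow(6, 2)), Mul(Rational(4, 5), 6))), Rational(1, 2)), Rational(10, 9)), 53) = Add(Mul(Pow(Add(-47, Add(8, Mul(Rational(-1, 5), 36), Rational(24, 5))), Rational(1, 2)), Rational(10, 9)), 53) = Add(Mul(Pow(Add(-47, Add(8, Rational(-36, 5), Rational(24, 5))), Rational(1, 2)), Rational(10, 9)), 53) = Add(Mul(Pow(Add(-47, Rational(28, 5)), Rational(1, 2)), Rational(10, 9)), 53) = Add(Mul(Pow(Rational(-207, 5), Rational(1, 2)), Rational(10, 9)), 53) = Add(Mul(Mul(Rational(3, 5), I, Pow(115, Rational(1, 2))), Rational(10, 9)), 53) = Add(Mul(Rational(2, 3), I, Pow(115, Rational(1, 2))), 53) = Add(53, Mul(Rational(2, 3), I, Pow(115, Rational(1, 2))))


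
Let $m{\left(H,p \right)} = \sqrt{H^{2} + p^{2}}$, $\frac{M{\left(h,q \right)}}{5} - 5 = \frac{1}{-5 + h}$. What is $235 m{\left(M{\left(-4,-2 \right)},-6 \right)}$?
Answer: $\frac{470 \sqrt{12829}}{9} \approx 5915.0$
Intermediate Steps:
$M{\left(h,q \right)} = 25 + \frac{5}{-5 + h}$
$235 m{\left(M{\left(-4,-2 \right)},-6 \right)} = 235 \sqrt{\left(\frac{5 \left(-24 + 5 \left(-4\right)\right)}{-5 - 4}\right)^{2} + \left(-6\right)^{2}} = 235 \sqrt{\left(\frac{5 \left(-24 - 20\right)}{-9}\right)^{2} + 36} = 235 \sqrt{\left(5 \left(- \frac{1}{9}\right) \left(-44\right)\right)^{2} + 36} = 235 \sqrt{\left(\frac{220}{9}\right)^{2} + 36} = 235 \sqrt{\frac{48400}{81} + 36} = 235 \sqrt{\frac{51316}{81}} = 235 \frac{2 \sqrt{12829}}{9} = \frac{470 \sqrt{12829}}{9}$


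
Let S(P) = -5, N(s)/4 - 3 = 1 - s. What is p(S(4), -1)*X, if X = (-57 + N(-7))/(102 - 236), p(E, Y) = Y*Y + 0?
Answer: 13/134 ≈ 0.097015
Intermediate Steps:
N(s) = 16 - 4*s (N(s) = 12 + 4*(1 - s) = 12 + (4 - 4*s) = 16 - 4*s)
p(E, Y) = Y² (p(E, Y) = Y² + 0 = Y²)
X = 13/134 (X = (-57 + (16 - 4*(-7)))/(102 - 236) = (-57 + (16 + 28))/(-134) = (-57 + 44)*(-1/134) = -13*(-1/134) = 13/134 ≈ 0.097015)
p(S(4), -1)*X = (-1)²*(13/134) = 1*(13/134) = 13/134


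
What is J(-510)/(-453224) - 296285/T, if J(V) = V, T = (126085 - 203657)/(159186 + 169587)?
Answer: 125422671180645/99879239 ≈ 1.2557e+6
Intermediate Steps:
T = -77572/328773 ≈ -0.23594
J(-510)/(-453224) - 296285/T = -510/(-453224) - 296285/(-77572/328773) = -510*(-1/453224) - 296285*(-328773/77572) = 255/226612 + 8855500755/7052 = 125422671180645/99879239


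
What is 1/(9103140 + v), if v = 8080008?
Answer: 1/17183148 ≈ 5.8197e-8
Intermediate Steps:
1/(9103140 + v) = 1/(9103140 + 8080008) = 1/17183148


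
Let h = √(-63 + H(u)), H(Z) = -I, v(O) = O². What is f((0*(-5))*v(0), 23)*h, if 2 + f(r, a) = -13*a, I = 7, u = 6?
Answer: -301*I*√70 ≈ -2518.3*I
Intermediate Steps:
H(Z) = -7 (H(Z) = -1*7 = -7)
f(r, a) = -2 - 13*a
h = I*√70 (h = √(-63 - 7) = √(-70) = I*√70 ≈ 8.3666*I)
f((0*(-5))*v(0), 23)*h = (-2 - 13*23)*(I*√70) = (-2 - 299)*(I*√70) = -301*I*√70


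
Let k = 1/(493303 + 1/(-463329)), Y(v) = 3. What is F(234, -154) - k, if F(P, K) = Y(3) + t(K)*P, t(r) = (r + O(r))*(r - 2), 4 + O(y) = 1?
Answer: 1309916389133727537/228561585686 ≈ 5.7311e+6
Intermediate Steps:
O(y) = -3 (O(y) = -4 + 1 = -3)
t(r) = (-3 + r)*(-2 + r) (t(r) = (r - 3)*(r - 2) = (-3 + r)*(-2 + r))
F(P, K) = 3 + P*(6 + K**2 - 5*K) (F(P, K) = 3 + (6 + K**2 - 5*K)*P = 3 + P*(6 + K**2 - 5*K))
k = 463329/228561585686 (k = 1/(493303 - 1/463329) = 1/(228561585686/463329) = 463329/228561585686 ≈ 2.0272e-6)
F(234, -154) - k = (3 + 234*(6 + (-154)**2 - 5*(-154))) - 1*463329/228561585686 = (3 + 234*(6 + 23716 + 770)) - 463329/228561585686 = (3 + 234*24492) - 463329/228561585686 = (3 + 5731128) - 463329/228561585686 = 5731131 - 463329/228561585686 = 1309916389133727537/228561585686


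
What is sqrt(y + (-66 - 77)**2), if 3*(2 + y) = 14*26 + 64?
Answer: sqrt(185307)/3 ≈ 143.49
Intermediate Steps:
y = 422/3 (y = -2 + (14*26 + 64)/3 = -2 + (364 + 64)/3 = -2 + (1/3)*428 = -2 + 428/3 = 422/3 ≈ 140.67)
sqrt(y + (-66 - 77)**2) = sqrt(422/3 + (-66 - 77)**2) = sqrt(422/3 + (-143)**2) = sqrt(422/3 + 20449) = sqrt(61769/3) = sqrt(185307)/3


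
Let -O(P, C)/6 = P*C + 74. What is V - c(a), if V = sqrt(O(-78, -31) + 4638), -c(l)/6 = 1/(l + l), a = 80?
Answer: 3/80 + 3*I*sqrt(1146) ≈ 0.0375 + 101.56*I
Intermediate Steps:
c(l) = -3/l (c(l) = -6/(l + l) = -6*1/(2*l) = -3/l)
O(P, C) = -444 - 6*C*P (O(P, C) = -6*(P*C + 74) = -6*(C*P + 74) = -6*(74 + C*P) = -444 - 6*C*P)
V = 3*I*sqrt(1146) (V = sqrt((-444 - 6*(-31)*(-78)) + 4638) = sqrt((-444 - 14508) + 4638) = sqrt(-14952 + 4638) = sqrt(-10314) = 3*I*sqrt(1146) ≈ 101.56*I)
V - c(a) = 3*I*sqrt(1146) - (-3)/80 = 3*I*sqrt(1146) - 1*(-3/80) = 3*I*sqrt(1146) + 3/80 = 3/80 + 3*I*sqrt(1146)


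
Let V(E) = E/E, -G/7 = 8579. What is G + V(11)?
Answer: -60052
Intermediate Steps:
G = -60053 (G = -7*8579 = -60053)
V(E) = 1
G + V(11) = -60053 + 1 = -60052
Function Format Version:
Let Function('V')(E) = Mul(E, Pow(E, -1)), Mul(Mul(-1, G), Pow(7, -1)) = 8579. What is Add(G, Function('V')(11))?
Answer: -60052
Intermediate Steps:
G = -60053 (G = Mul(-7, 8579) = -60053)
Function('V')(E) = 1
Add(G, Function('V')(11)) = Add(-60053, 1) = -60052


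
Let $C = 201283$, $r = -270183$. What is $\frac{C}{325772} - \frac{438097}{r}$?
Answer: $\frac{197102980673}{88018056276} \approx 2.2393$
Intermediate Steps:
$\frac{C}{325772} - \frac{438097}{r} = \frac{201283}{325772} - \frac{438097}{-270183} = 201283 \cdot \frac{1}{325772} - - \frac{438097}{270183} = \frac{201283}{325772} + \frac{438097}{270183} = \frac{197102980673}{88018056276}$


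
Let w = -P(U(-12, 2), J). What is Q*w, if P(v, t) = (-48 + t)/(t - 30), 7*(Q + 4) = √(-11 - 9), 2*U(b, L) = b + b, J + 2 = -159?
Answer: 836/191 - 418*I*√5/1337 ≈ 4.377 - 0.69909*I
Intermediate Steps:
J = -161 (J = -2 - 159 = -161)
U(b, L) = b (U(b, L) = (b + b)/2 = (2*b)/2 = b)
Q = -4 + 2*I*√5/7 (Q = -4 + √(-11 - 9)/7 = -4 + √(-20)/7 = -4 + (2*I*√5)/7 = -4 + 2*I*√5/7 ≈ -4.0 + 0.63888*I)
P(v, t) = (-48 + t)/(-30 + t)
w = -209/191 (w = -(-48 - 161)/(-30 - 161) = -(-209)/(-191) = -(-1)*(-209)/191 = -1*209/191 = -209/191 ≈ -1.0942)
Q*w = (-4 + 2*I*√5/7)*(-209/191) = 836/191 - 418*I*√5/1337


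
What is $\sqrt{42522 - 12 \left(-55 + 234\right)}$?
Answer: $3 \sqrt{4486} \approx 200.93$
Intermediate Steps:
$\sqrt{42522 - 12 \left(-55 + 234\right)} = \sqrt{42522 - 2148} = \sqrt{40374} = 3 \sqrt{4486}$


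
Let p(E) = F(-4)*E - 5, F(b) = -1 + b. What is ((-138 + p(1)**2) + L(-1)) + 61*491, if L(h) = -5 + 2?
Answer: 29910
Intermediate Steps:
p(E) = -5 - 5*E (p(E) = (-1 - 4)*E - 5 = -5*E - 5 = -5 - 5*E)
L(h) = -3
((-138 + p(1)**2) + L(-1)) + 61*491 = ((-138 + (-5 - 5*1)**2) - 3) + 61*491 = ((-138 + (-5 - 5)**2) - 3) + 29951 = ((-138 + (-10)**2) - 3) + 29951 = ((-138 + 100) - 3) + 29951 = (-38 - 3) + 29951 = -41 + 29951 = 29910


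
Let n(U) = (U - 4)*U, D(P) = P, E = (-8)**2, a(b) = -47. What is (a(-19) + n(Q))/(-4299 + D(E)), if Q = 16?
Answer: -29/847 ≈ -0.034238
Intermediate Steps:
E = 64
n(U) = U*(-4 + U) (n(U) = (-4 + U)*U = U*(-4 + U))
(a(-19) + n(Q))/(-4299 + D(E)) = (-47 + 16*(-4 + 16))/(-4299 + 64) = (-47 + 16*12)/(-4235) = (-47 + 192)*(-1/4235) = 145*(-1/4235) = -29/847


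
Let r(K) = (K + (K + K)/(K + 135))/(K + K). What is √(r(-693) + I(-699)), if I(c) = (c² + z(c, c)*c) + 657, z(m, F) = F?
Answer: 20*√21143767/93 ≈ 988.87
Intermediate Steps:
r(K) = (K + 2*K/(135 + K))/(2*K) (r(K) = (K + (2*K)/(135 + K))/((2*K)) = (K + 2*K/(135 + K))*(1/(2*K)) = (K + 2*K/(135 + K))/(2*K))
I(c) = 657 + 2*c² (I(c) = (c² + c*c) + 657 = (c² + c²) + 657 = 2*c² + 657 = 657 + 2*c²)
√(r(-693) + I(-699)) = √((137 - 693)/(2*(135 - 693)) + (657 + 2*(-699)²)) = √((½)*(-556)/(-558) + (657 + 2*488601)) = √((½)*(-1/558)*(-556) + (657 + 977202)) = √(139/279 + 977859) = √(272822800/279) = 20*√21143767/93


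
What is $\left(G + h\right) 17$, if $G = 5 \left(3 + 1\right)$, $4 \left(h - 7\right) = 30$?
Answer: $\frac{1173}{2} \approx 586.5$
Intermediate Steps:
$h = \frac{29}{2}$ ($h = 7 + \frac{1}{4} \cdot 30 = 7 + \frac{15}{2} = \frac{29}{2} \approx 14.5$)
$G = 20$ ($G = 5 \cdot 4 = 20$)
$\left(G + h\right) 17 = \left(20 + \frac{29}{2}\right) 17 = \frac{69}{2} \cdot 17 = \frac{1173}{2}$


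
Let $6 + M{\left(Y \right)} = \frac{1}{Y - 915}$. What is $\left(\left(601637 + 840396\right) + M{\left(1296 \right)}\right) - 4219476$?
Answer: $- \frac{1058208068}{381} \approx -2.7774 \cdot 10^{6}$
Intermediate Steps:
$M{\left(Y \right)} = -6 + \frac{1}{-915 + Y}$ ($M{\left(Y \right)} = -6 + \frac{1}{Y - 915} = -6 + \frac{1}{-915 + Y}$)
$\left(\left(601637 + 840396\right) + M{\left(1296 \right)}\right) - 4219476 = \left(\left(601637 + 840396\right) + \frac{5491 - 7776}{-915 + 1296}\right) - 4219476 = \left(1442033 + \frac{5491 - 7776}{381}\right) - 4219476 = \left(1442033 + \frac{1}{381} \left(-2285\right)\right) - 4219476 = \left(1442033 - \frac{2285}{381}\right) - 4219476 = \frac{549412288}{381} - 4219476 = - \frac{1058208068}{381}$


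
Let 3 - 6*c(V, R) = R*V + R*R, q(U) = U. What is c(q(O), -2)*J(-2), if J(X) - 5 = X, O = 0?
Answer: -1/2 ≈ -0.50000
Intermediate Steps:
c(V, R) = 1/2 - R**2/6 - R*V/6 (c(V, R) = 1/2 - (R*V + R*R)/6 = 1/2 - (R*V + R**2)/6 = 1/2 - (R**2 + R*V)/6 = 1/2 + (-R**2/6 - R*V/6) = 1/2 - R**2/6 - R*V/6)
J(X) = 5 + X
c(q(O), -2)*J(-2) = (1/2 - 1/6*(-2)**2 - 1/6*(-2)*0)*(5 - 2) = (1/2 - 1/6*4 + 0)*3 = (1/2 - 2/3 + 0)*3 = -1/6*3 = -1/2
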